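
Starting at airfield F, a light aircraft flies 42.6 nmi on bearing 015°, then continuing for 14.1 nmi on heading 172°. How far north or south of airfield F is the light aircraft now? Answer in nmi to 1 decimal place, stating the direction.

27.2 nmi north

Leg 1 (015°, 42.6 nmi): east 42.6 sin 15° = 11.03, north 42.6 cos 15° = 41.15
Leg 2 (172°, 14.1 nmi): east 14.1 sin 172° = 1.96, north 14.1 cos 172° = -13.96
Net north component: 27.19 nmi.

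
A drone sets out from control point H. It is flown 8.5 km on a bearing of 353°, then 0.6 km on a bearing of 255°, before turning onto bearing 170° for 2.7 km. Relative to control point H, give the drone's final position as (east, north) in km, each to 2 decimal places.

(-1.15, 5.62)

Leg 1 (353°, 8.5 km): east 8.5 sin 353° = -1.04, north 8.5 cos 353° = 8.44
Leg 2 (255°, 0.6 km): east 0.6 sin 255° = -0.58, north 0.6 cos 255° = -0.16
Leg 3 (170°, 2.7 km): east 2.7 sin 170° = 0.47, north 2.7 cos 170° = -2.66
Summing: -1.15 km east, 5.62 km north → (-1.15, 5.62).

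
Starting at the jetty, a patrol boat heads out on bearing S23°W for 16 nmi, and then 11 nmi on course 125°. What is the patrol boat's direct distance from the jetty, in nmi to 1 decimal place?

Leg 1 (S23°W, 16 nmi): east 16 sin 203° = -6.25, north 16 cos 203° = -14.73
Leg 2 (125°, 11 nmi): east 11 sin 125° = 9.01, north 11 cos 125° = -6.31
Net: 2.76 east, -21.04 north. Distance = √((2.76)² + (-21.04)²) = 21.218 nmi.

21.2 nmi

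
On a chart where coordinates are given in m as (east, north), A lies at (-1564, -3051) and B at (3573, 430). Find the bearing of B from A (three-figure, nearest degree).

056°

Δeast = 3573 − -1564 = 5137.00; Δnorth = 430 − -3051 = 3481.00.
Bearing = atan2(Δeast, Δnorth) mod 360° = 55.88° ≈ 056°.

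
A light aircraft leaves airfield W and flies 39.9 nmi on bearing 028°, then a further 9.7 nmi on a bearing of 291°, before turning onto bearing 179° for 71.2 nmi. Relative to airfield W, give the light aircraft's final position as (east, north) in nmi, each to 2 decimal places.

Leg 1 (028°, 39.9 nmi): east 39.9 sin 28° = 18.73, north 39.9 cos 28° = 35.23
Leg 2 (291°, 9.7 nmi): east 9.7 sin 291° = -9.06, north 9.7 cos 291° = 3.48
Leg 3 (179°, 71.2 nmi): east 71.2 sin 179° = 1.24, north 71.2 cos 179° = -71.19
Summing: 10.92 nmi east, -32.48 nmi north → (10.92, -32.48).

(10.92, -32.48)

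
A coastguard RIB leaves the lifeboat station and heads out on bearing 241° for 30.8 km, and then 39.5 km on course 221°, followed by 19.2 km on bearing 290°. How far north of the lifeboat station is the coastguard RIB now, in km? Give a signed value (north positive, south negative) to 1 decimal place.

-38.2 km

Leg 1 (241°, 30.8 km): east 30.8 sin 241° = -26.94, north 30.8 cos 241° = -14.93
Leg 2 (221°, 39.5 km): east 39.5 sin 221° = -25.91, north 39.5 cos 221° = -29.81
Leg 3 (290°, 19.2 km): east 19.2 sin 290° = -18.04, north 19.2 cos 290° = 6.57
Net north component: -38.18 km.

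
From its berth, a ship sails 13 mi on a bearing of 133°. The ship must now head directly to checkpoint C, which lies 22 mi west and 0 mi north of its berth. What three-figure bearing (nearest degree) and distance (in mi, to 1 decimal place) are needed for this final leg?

Leg 1 (133°, 13 mi): east 13 sin 133° = 9.51, north 13 cos 133° = -8.87
Current position: (9.51, -8.87). Target: (-22, 0). Remaining: Δeast = -31.51, Δnorth = 8.87.
Bearing = atan2(-31.51, 8.87) mod 360° = 285.72°; distance = √((-31.51)² + (8.87)²) = 32.731 mi.

286°, 32.7 mi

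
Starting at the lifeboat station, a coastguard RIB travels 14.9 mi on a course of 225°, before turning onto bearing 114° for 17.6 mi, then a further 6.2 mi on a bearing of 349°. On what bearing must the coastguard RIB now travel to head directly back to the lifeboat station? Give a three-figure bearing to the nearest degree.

339°

Leg 1 (225°, 14.9 mi): east 14.9 sin 225° = -10.54, north 14.9 cos 225° = -10.54
Leg 2 (114°, 17.6 mi): east 17.6 sin 114° = 16.08, north 17.6 cos 114° = -7.16
Leg 3 (349°, 6.2 mi): east 6.2 sin 349° = -1.18, north 6.2 cos 349° = 6.09
Net displacement: 4.36 east, -11.61 north. Direction back to start is (-4.36, 11.61): bearing = atan2(-4.36, 11.61) mod 360° = 339.42° ≈ 339°.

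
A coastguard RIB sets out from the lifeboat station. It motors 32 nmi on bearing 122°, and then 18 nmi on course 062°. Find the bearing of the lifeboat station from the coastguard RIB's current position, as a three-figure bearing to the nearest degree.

281°

Leg 1 (122°, 32 nmi): east 32 sin 122° = 27.14, north 32 cos 122° = -16.96
Leg 2 (062°, 18 nmi): east 18 sin 62° = 15.89, north 18 cos 62° = 8.45
Net displacement: 43.03 east, -8.51 north. Direction back to start is (-43.03, 8.51): bearing = atan2(-43.03, 8.51) mod 360° = 281.18° ≈ 281°.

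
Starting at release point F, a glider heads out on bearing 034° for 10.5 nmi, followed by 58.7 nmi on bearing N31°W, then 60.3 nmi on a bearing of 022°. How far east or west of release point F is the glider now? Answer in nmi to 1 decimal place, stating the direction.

Leg 1 (034°, 10.5 nmi): east 10.5 sin 34° = 5.87, north 10.5 cos 34° = 8.70
Leg 2 (N31°W, 58.7 nmi): east 58.7 sin 329° = -30.23, north 58.7 cos 329° = 50.32
Leg 3 (022°, 60.3 nmi): east 60.3 sin 22° = 22.59, north 60.3 cos 22° = 55.91
Net east component: -1.77 nmi.

1.8 nmi west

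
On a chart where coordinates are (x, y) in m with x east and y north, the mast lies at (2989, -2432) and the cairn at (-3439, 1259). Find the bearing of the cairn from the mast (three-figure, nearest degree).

300°

Δeast = -3439 − 2989 = -6428.00; Δnorth = 1259 − -2432 = 3691.00.
Bearing = atan2(Δeast, Δnorth) mod 360° = 299.86° ≈ 300°.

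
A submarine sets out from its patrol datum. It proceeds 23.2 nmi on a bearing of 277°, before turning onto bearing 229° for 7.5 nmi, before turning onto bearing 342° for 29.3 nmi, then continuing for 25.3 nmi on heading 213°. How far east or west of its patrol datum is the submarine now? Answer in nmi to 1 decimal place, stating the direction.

51.5 nmi west

Leg 1 (277°, 23.2 nmi): east 23.2 sin 277° = -23.03, north 23.2 cos 277° = 2.83
Leg 2 (229°, 7.5 nmi): east 7.5 sin 229° = -5.66, north 7.5 cos 229° = -4.92
Leg 3 (342°, 29.3 nmi): east 29.3 sin 342° = -9.05, north 29.3 cos 342° = 27.87
Leg 4 (213°, 25.3 nmi): east 25.3 sin 213° = -13.78, north 25.3 cos 213° = -21.22
Net east component: -51.52 nmi.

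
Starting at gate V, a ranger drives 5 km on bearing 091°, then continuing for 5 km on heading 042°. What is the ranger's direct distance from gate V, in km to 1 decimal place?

Leg 1 (091°, 5 km): east 5 sin 91° = 5.00, north 5 cos 91° = -0.09
Leg 2 (042°, 5 km): east 5 sin 42° = 3.35, north 5 cos 42° = 3.72
Net: 8.34 east, 3.63 north. Distance = √((8.34)² + (3.63)²) = 9.100 km.

9.1 km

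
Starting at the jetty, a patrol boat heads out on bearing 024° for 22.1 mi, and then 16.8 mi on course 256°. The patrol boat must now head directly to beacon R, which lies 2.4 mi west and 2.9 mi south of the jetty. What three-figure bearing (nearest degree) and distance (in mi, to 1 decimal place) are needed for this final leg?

166°, 19.6 mi

Leg 1 (024°, 22.1 mi): east 22.1 sin 24° = 8.99, north 22.1 cos 24° = 20.19
Leg 2 (256°, 16.8 mi): east 16.8 sin 256° = -16.30, north 16.8 cos 256° = -4.06
Current position: (-7.31, 16.13). Target: (-2.4, -2.9). Remaining: Δeast = 4.91, Δnorth = -19.03.
Bearing = atan2(4.91, -19.03) mod 360° = 165.52°; distance = √((4.91)² + (-19.03)²) = 19.649 mi.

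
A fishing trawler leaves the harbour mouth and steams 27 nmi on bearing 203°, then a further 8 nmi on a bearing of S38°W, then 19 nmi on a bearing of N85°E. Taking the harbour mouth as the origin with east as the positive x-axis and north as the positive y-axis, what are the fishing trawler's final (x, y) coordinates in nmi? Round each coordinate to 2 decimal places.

(3.45, -29.50)

Leg 1 (203°, 27 nmi): east 27 sin 203° = -10.55, north 27 cos 203° = -24.85
Leg 2 (S38°W, 8 nmi): east 8 sin 218° = -4.93, north 8 cos 218° = -6.30
Leg 3 (N85°E, 19 nmi): east 19 sin 85° = 18.93, north 19 cos 85° = 1.66
Summing: 3.45 nmi east, -29.50 nmi north → (3.45, -29.50).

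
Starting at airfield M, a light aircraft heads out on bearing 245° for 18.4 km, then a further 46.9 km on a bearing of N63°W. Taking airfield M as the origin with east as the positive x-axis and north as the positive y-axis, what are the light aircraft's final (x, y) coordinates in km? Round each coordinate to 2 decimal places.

(-58.46, 13.52)

Leg 1 (245°, 18.4 km): east 18.4 sin 245° = -16.68, north 18.4 cos 245° = -7.78
Leg 2 (N63°W, 46.9 km): east 46.9 sin 297° = -41.79, north 46.9 cos 297° = 21.29
Summing: -58.46 km east, 13.52 km north → (-58.46, 13.52).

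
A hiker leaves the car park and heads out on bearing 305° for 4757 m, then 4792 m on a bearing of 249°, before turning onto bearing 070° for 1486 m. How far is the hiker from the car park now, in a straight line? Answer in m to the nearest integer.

Leg 1 (305°, 4757 m): east 4757 sin 305° = -3896.71, north 4757 cos 305° = 2728.50
Leg 2 (249°, 4792 m): east 4792 sin 249° = -4473.72, north 4792 cos 249° = -1717.30
Leg 3 (070°, 1486 m): east 1486 sin 70° = 1396.38, north 1486 cos 70° = 508.24
Net: -6974.04 east, 1519.45 north. Distance = √((-6974.04)² + (1519.45)²) = 7137.644 m.

7138 m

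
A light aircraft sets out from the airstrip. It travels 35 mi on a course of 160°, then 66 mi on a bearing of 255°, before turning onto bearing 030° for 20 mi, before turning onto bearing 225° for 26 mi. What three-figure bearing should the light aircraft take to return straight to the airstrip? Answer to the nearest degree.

050°

Leg 1 (160°, 35 mi): east 35 sin 160° = 11.97, north 35 cos 160° = -32.89
Leg 2 (255°, 66 mi): east 66 sin 255° = -63.75, north 66 cos 255° = -17.08
Leg 3 (030°, 20 mi): east 20 sin 30° = 10.00, north 20 cos 30° = 17.32
Leg 4 (225°, 26 mi): east 26 sin 225° = -18.38, north 26 cos 225° = -18.38
Net displacement: -60.17 east, -51.04 north. Direction back to start is (60.17, 51.04): bearing = atan2(60.17, 51.04) mod 360° = 49.69° ≈ 050°.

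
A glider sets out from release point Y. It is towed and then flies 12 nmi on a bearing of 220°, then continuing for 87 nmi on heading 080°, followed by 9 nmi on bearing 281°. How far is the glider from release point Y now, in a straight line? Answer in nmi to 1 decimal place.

Leg 1 (220°, 12 nmi): east 12 sin 220° = -7.71, north 12 cos 220° = -9.19
Leg 2 (080°, 87 nmi): east 87 sin 80° = 85.68, north 87 cos 80° = 15.11
Leg 3 (281°, 9 nmi): east 9 sin 281° = -8.83, north 9 cos 281° = 1.72
Net: 69.13 east, 7.63 north. Distance = √((69.13)² + (7.63)²) = 69.550 nmi.

69.6 nmi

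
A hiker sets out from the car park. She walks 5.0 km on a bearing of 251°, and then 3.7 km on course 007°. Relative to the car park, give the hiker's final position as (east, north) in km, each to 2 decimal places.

Leg 1 (251°, 5.0 km): east 5.0 sin 251° = -4.73, north 5.0 cos 251° = -1.63
Leg 2 (007°, 3.7 km): east 3.7 sin 7° = 0.45, north 3.7 cos 7° = 3.67
Summing: -4.28 km east, 2.04 km north → (-4.28, 2.04).

(-4.28, 2.04)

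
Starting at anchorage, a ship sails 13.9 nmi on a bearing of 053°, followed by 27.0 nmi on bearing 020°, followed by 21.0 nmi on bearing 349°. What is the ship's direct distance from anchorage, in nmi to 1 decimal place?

56.8 nmi

Leg 1 (053°, 13.9 nmi): east 13.9 sin 53° = 11.10, north 13.9 cos 53° = 8.37
Leg 2 (020°, 27.0 nmi): east 27.0 sin 20° = 9.23, north 27.0 cos 20° = 25.37
Leg 3 (349°, 21.0 nmi): east 21.0 sin 349° = -4.01, north 21.0 cos 349° = 20.61
Net: 16.33 east, 54.35 north. Distance = √((16.33)² + (54.35)²) = 56.751 nmi.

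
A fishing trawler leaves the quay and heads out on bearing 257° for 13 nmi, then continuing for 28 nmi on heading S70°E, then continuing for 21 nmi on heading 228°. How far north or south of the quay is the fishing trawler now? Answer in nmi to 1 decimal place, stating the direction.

26.6 nmi south

Leg 1 (257°, 13 nmi): east 13 sin 257° = -12.67, north 13 cos 257° = -2.92
Leg 2 (S70°E, 28 nmi): east 28 sin 110° = 26.31, north 28 cos 110° = -9.58
Leg 3 (228°, 21 nmi): east 21 sin 228° = -15.61, north 21 cos 228° = -14.05
Net north component: -26.55 nmi.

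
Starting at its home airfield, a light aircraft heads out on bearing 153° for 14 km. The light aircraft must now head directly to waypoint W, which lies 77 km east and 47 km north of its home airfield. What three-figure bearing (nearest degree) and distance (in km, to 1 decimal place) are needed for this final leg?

Leg 1 (153°, 14 km): east 14 sin 153° = 6.36, north 14 cos 153° = -12.47
Current position: (6.36, -12.47). Target: (77, 47). Remaining: Δeast = 70.64, Δnorth = 59.47.
Bearing = atan2(70.64, 59.47) mod 360° = 49.91°; distance = √((70.64)² + (59.47)²) = 92.346 km.

050°, 92.3 km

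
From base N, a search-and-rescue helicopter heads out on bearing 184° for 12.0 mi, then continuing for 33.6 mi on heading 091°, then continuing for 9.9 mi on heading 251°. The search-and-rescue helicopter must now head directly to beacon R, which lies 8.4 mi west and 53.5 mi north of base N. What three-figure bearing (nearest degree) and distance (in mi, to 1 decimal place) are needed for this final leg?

Leg 1 (184°, 12.0 mi): east 12.0 sin 184° = -0.84, north 12.0 cos 184° = -11.97
Leg 2 (091°, 33.6 mi): east 33.6 sin 91° = 33.59, north 33.6 cos 91° = -0.59
Leg 3 (251°, 9.9 mi): east 9.9 sin 251° = -9.36, north 9.9 cos 251° = -3.22
Current position: (23.40, -15.78). Target: (-8.4, 53.5). Remaining: Δeast = -31.80, Δnorth = 69.28.
Bearing = atan2(-31.80, 69.28) mod 360° = 335.35°; distance = √((-31.80)² + (69.28)²) = 76.229 mi.

335°, 76.2 mi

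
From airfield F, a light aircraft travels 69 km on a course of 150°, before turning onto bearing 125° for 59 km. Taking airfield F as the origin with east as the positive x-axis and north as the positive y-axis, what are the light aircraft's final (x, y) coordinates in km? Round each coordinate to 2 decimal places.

(82.83, -93.60)

Leg 1 (150°, 69 km): east 69 sin 150° = 34.50, north 69 cos 150° = -59.76
Leg 2 (125°, 59 km): east 59 sin 125° = 48.33, north 59 cos 125° = -33.84
Summing: 82.83 km east, -93.60 km north → (82.83, -93.60).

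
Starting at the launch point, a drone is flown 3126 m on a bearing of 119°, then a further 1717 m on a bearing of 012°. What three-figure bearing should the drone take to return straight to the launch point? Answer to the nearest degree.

267°

Leg 1 (119°, 3126 m): east 3126 sin 119° = 2734.06, north 3126 cos 119° = -1515.51
Leg 2 (012°, 1717 m): east 1717 sin 12° = 356.98, north 1717 cos 12° = 1679.48
Net displacement: 3091.05 east, 163.96 north. Direction back to start is (-3091.05, -163.96): bearing = atan2(-3091.05, -163.96) mod 360° = 266.96° ≈ 267°.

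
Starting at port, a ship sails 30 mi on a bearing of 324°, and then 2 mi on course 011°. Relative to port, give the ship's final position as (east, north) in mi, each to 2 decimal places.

Leg 1 (324°, 30 mi): east 30 sin 324° = -17.63, north 30 cos 324° = 24.27
Leg 2 (011°, 2 mi): east 2 sin 11° = 0.38, north 2 cos 11° = 1.96
Summing: -17.25 mi east, 26.23 mi north → (-17.25, 26.23).

(-17.25, 26.23)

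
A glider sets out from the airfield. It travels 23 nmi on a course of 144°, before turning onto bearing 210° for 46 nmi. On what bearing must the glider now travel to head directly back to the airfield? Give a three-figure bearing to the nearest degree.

009°

Leg 1 (144°, 23 nmi): east 23 sin 144° = 13.52, north 23 cos 144° = -18.61
Leg 2 (210°, 46 nmi): east 46 sin 210° = -23.00, north 46 cos 210° = -39.84
Net displacement: -9.48 east, -58.44 north. Direction back to start is (9.48, 58.44): bearing = atan2(9.48, 58.44) mod 360° = 9.21° ≈ 009°.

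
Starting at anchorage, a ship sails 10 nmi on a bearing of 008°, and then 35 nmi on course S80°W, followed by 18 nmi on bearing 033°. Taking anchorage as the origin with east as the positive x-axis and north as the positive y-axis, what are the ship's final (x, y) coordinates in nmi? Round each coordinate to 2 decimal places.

(-23.27, 18.92)

Leg 1 (008°, 10 nmi): east 10 sin 8° = 1.39, north 10 cos 8° = 9.90
Leg 2 (S80°W, 35 nmi): east 35 sin 260° = -34.47, north 35 cos 260° = -6.08
Leg 3 (033°, 18 nmi): east 18 sin 33° = 9.80, north 18 cos 33° = 15.10
Summing: -23.27 nmi east, 18.92 nmi north → (-23.27, 18.92).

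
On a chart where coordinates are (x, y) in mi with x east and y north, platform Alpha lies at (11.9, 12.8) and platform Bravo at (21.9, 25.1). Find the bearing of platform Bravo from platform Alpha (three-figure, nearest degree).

Δeast = 21.9 − 11.9 = 10.00; Δnorth = 25.1 − 12.8 = 12.30.
Bearing = atan2(Δeast, Δnorth) mod 360° = 39.11° ≈ 039°.

039°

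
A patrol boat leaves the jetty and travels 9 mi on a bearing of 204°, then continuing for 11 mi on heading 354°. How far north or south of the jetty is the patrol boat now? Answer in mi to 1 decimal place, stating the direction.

Leg 1 (204°, 9 mi): east 9 sin 204° = -3.66, north 9 cos 204° = -8.22
Leg 2 (354°, 11 mi): east 11 sin 354° = -1.15, north 11 cos 354° = 10.94
Net north component: 2.72 mi.

2.7 mi north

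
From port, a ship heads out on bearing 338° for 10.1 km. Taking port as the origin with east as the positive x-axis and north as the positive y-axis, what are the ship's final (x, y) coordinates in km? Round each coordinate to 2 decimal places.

Leg 1 (338°, 10.1 km): east 10.1 sin 338° = -3.78, north 10.1 cos 338° = 9.36
Summing: -3.78 km east, 9.36 km north → (-3.78, 9.36).

(-3.78, 9.36)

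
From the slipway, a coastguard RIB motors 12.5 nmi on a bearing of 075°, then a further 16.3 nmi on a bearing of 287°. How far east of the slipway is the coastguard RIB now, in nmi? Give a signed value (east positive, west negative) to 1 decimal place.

Leg 1 (075°, 12.5 nmi): east 12.5 sin 75° = 12.07, north 12.5 cos 75° = 3.24
Leg 2 (287°, 16.3 nmi): east 16.3 sin 287° = -15.59, north 16.3 cos 287° = 4.77
Net east component: -3.51 nmi.

-3.5 nmi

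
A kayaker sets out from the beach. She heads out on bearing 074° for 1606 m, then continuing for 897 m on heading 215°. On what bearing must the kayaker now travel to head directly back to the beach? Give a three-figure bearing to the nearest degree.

Leg 1 (074°, 1606 m): east 1606 sin 74° = 1543.79, north 1606 cos 74° = 442.67
Leg 2 (215°, 897 m): east 897 sin 215° = -514.50, north 897 cos 215° = -734.78
Net displacement: 1029.29 east, -292.11 north. Direction back to start is (-1029.29, 292.11): bearing = atan2(-1029.29, 292.11) mod 360° = 285.84° ≈ 286°.

286°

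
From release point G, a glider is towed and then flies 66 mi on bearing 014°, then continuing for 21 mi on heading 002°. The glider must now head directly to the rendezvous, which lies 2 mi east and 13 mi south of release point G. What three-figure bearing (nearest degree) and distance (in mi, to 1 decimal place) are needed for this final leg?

Leg 1 (014°, 66 mi): east 66 sin 14° = 15.97, north 66 cos 14° = 64.04
Leg 2 (002°, 21 mi): east 21 sin 2° = 0.73, north 21 cos 2° = 20.99
Current position: (16.70, 85.03). Target: (2, -13). Remaining: Δeast = -14.70, Δnorth = -98.03.
Bearing = atan2(-14.70, -98.03) mod 360° = 188.53°; distance = √((-14.70)² + (-98.03)²) = 99.123 mi.

189°, 99.1 mi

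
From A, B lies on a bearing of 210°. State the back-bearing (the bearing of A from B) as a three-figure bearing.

030°

Back-bearing = 210° − 180° = 030°.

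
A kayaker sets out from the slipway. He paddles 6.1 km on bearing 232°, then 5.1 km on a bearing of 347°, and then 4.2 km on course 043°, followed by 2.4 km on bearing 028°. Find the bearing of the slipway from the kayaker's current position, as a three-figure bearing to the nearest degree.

163°

Leg 1 (232°, 6.1 km): east 6.1 sin 232° = -4.81, north 6.1 cos 232° = -3.76
Leg 2 (347°, 5.1 km): east 5.1 sin 347° = -1.15, north 5.1 cos 347° = 4.97
Leg 3 (043°, 4.2 km): east 4.2 sin 43° = 2.86, north 4.2 cos 43° = 3.07
Leg 4 (028°, 2.4 km): east 2.4 sin 28° = 1.13, north 2.4 cos 28° = 2.12
Net displacement: -1.96 east, 6.40 north. Direction back to start is (1.96, -6.40): bearing = atan2(1.96, -6.40) mod 360° = 162.96° ≈ 163°.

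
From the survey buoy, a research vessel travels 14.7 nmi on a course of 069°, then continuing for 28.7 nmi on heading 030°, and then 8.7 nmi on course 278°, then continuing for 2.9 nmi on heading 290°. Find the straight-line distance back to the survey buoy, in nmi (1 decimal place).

Leg 1 (069°, 14.7 nmi): east 14.7 sin 69° = 13.72, north 14.7 cos 69° = 5.27
Leg 2 (030°, 28.7 nmi): east 28.7 sin 30° = 14.35, north 28.7 cos 30° = 24.85
Leg 3 (278°, 8.7 nmi): east 8.7 sin 278° = -8.62, north 8.7 cos 278° = 1.21
Leg 4 (290°, 2.9 nmi): east 2.9 sin 290° = -2.73, north 2.9 cos 290° = 0.99
Net: 16.73 east, 32.33 north. Distance = √((16.73)² + (32.33)²) = 36.400 nmi.

36.4 nmi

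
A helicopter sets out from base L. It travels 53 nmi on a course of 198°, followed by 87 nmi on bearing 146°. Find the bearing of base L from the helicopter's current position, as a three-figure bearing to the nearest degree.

Leg 1 (198°, 53 nmi): east 53 sin 198° = -16.38, north 53 cos 198° = -50.41
Leg 2 (146°, 87 nmi): east 87 sin 146° = 48.65, north 87 cos 146° = -72.13
Net displacement: 32.27 east, -122.53 north. Direction back to start is (-32.27, 122.53): bearing = atan2(-32.27, 122.53) mod 360° = 345.24° ≈ 345°.

345°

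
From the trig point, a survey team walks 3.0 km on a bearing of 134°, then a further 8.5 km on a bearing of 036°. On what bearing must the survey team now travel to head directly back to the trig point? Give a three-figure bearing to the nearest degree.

236°

Leg 1 (134°, 3.0 km): east 3.0 sin 134° = 2.16, north 3.0 cos 134° = -2.08
Leg 2 (036°, 8.5 km): east 8.5 sin 36° = 5.00, north 8.5 cos 36° = 6.88
Net displacement: 7.15 east, 4.79 north. Direction back to start is (-7.15, -4.79): bearing = atan2(-7.15, -4.79) mod 360° = 236.18° ≈ 236°.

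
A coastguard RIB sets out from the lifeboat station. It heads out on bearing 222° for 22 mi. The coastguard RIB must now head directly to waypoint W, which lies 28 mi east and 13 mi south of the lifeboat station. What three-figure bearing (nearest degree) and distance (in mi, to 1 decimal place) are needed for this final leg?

086°, 42.9 mi

Leg 1 (222°, 22 mi): east 22 sin 222° = -14.72, north 22 cos 222° = -16.35
Current position: (-14.72, -16.35). Target: (28, -13). Remaining: Δeast = 42.72, Δnorth = 3.35.
Bearing = atan2(42.72, 3.35) mod 360° = 85.52°; distance = √((42.72)² + (3.35)²) = 42.852 mi.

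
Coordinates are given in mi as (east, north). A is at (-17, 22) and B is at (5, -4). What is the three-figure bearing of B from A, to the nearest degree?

140°

Δeast = 5 − -17 = 22.00; Δnorth = -4 − 22 = -26.00.
Bearing = atan2(Δeast, Δnorth) mod 360° = 139.76° ≈ 140°.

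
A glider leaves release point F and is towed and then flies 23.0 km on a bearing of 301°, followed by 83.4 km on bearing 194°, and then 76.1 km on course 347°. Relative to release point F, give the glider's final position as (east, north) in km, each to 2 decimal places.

Leg 1 (301°, 23.0 km): east 23.0 sin 301° = -19.71, north 23.0 cos 301° = 11.85
Leg 2 (194°, 83.4 km): east 83.4 sin 194° = -20.18, north 83.4 cos 194° = -80.92
Leg 3 (347°, 76.1 km): east 76.1 sin 347° = -17.12, north 76.1 cos 347° = 74.15
Summing: -57.01 km east, 5.07 km north → (-57.01, 5.07).

(-57.01, 5.07)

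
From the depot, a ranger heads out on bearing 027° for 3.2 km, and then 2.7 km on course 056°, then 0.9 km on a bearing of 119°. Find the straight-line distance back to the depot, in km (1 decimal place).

Leg 1 (027°, 3.2 km): east 3.2 sin 27° = 1.45, north 3.2 cos 27° = 2.85
Leg 2 (056°, 2.7 km): east 2.7 sin 56° = 2.24, north 2.7 cos 56° = 1.51
Leg 3 (119°, 0.9 km): east 0.9 sin 119° = 0.79, north 0.9 cos 119° = -0.44
Net: 4.48 east, 3.92 north. Distance = √((4.48)² + (3.92)²) = 5.955 km.

6.0 km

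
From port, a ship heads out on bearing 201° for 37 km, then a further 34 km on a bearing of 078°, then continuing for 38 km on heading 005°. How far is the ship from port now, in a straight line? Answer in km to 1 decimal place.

25.5 km

Leg 1 (201°, 37 km): east 37 sin 201° = -13.26, north 37 cos 201° = -34.54
Leg 2 (078°, 34 km): east 34 sin 78° = 33.26, north 34 cos 78° = 7.07
Leg 3 (005°, 38 km): east 38 sin 5° = 3.31, north 38 cos 5° = 37.86
Net: 23.31 east, 10.38 north. Distance = √((23.31)² + (10.38)²) = 25.517 km.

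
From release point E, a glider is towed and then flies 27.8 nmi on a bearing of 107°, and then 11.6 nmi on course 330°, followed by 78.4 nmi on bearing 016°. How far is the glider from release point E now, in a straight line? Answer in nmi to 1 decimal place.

Leg 1 (107°, 27.8 nmi): east 27.8 sin 107° = 26.59, north 27.8 cos 107° = -8.13
Leg 2 (330°, 11.6 nmi): east 11.6 sin 330° = -5.80, north 11.6 cos 330° = 10.05
Leg 3 (016°, 78.4 nmi): east 78.4 sin 16° = 21.61, north 78.4 cos 16° = 75.36
Net: 42.40 east, 77.28 north. Distance = √((42.40)² + (77.28)²) = 88.146 nmi.

88.1 nmi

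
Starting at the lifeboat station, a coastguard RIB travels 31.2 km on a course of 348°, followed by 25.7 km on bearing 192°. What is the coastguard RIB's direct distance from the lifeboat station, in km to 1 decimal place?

Leg 1 (348°, 31.2 km): east 31.2 sin 348° = -6.49, north 31.2 cos 348° = 30.52
Leg 2 (192°, 25.7 km): east 25.7 sin 192° = -5.34, north 25.7 cos 192° = -25.14
Net: -11.83 east, 5.38 north. Distance = √((-11.83)² + (5.38)²) = 12.996 km.

13.0 km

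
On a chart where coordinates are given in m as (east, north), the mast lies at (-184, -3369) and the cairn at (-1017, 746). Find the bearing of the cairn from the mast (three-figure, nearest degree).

Δeast = -1017 − -184 = -833.00; Δnorth = 746 − -3369 = 4115.00.
Bearing = atan2(Δeast, Δnorth) mod 360° = 348.56° ≈ 349°.

349°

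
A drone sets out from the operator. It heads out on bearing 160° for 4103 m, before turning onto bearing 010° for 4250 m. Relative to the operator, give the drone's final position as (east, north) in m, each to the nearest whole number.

Leg 1 (160°, 4103 m): east 4103 sin 160° = 1403.31, north 4103 cos 160° = -3855.56
Leg 2 (010°, 4250 m): east 4250 sin 10° = 738.00, north 4250 cos 10° = 4185.43
Summing: 2141.31 m east, 329.87 m north → (2141, 330).

(2141, 330)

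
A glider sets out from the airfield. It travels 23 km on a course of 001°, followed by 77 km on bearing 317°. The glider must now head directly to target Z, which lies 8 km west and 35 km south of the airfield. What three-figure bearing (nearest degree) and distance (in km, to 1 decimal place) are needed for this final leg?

159°, 122.5 km

Leg 1 (001°, 23 km): east 23 sin 1° = 0.40, north 23 cos 1° = 23.00
Leg 2 (317°, 77 km): east 77 sin 317° = -52.51, north 77 cos 317° = 56.31
Current position: (-52.11, 79.31). Target: (-8, -35). Remaining: Δeast = 44.11, Δnorth = -114.31.
Bearing = atan2(44.11, -114.31) mod 360° = 158.90°; distance = √((44.11)² + (-114.31)²) = 122.527 km.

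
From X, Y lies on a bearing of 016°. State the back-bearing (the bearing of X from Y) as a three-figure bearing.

Back-bearing = 016° + 180° = 196°.

196°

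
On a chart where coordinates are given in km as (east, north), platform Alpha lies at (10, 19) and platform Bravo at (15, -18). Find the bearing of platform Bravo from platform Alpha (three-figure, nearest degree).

172°

Δeast = 15 − 10 = 5.00; Δnorth = -18 − 19 = -37.00.
Bearing = atan2(Δeast, Δnorth) mod 360° = 172.30° ≈ 172°.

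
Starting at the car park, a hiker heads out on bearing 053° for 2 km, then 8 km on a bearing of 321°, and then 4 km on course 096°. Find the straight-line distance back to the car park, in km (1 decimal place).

7.0 km

Leg 1 (053°, 2 km): east 2 sin 53° = 1.60, north 2 cos 53° = 1.20
Leg 2 (321°, 8 km): east 8 sin 321° = -5.03, north 8 cos 321° = 6.22
Leg 3 (096°, 4 km): east 4 sin 96° = 3.98, north 4 cos 96° = -0.42
Net: 0.54 east, 7.00 north. Distance = √((0.54)² + (7.00)²) = 7.024 km.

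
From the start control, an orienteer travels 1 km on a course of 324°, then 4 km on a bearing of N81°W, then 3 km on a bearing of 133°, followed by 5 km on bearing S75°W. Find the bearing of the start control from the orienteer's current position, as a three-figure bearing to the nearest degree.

075°

Leg 1 (324°, 1 km): east 1 sin 324° = -0.59, north 1 cos 324° = 0.81
Leg 2 (N81°W, 4 km): east 4 sin 279° = -3.95, north 4 cos 279° = 0.63
Leg 3 (133°, 3 km): east 3 sin 133° = 2.19, north 3 cos 133° = -2.05
Leg 4 (S75°W, 5 km): east 5 sin 255° = -4.83, north 5 cos 255° = -1.29
Net displacement: -7.17 east, -1.91 north. Direction back to start is (7.17, 1.91): bearing = atan2(7.17, 1.91) mod 360° = 75.13° ≈ 075°.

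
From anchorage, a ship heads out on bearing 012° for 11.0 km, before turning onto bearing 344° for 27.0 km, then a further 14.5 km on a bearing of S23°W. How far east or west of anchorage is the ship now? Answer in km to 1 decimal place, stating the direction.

10.8 km west

Leg 1 (012°, 11.0 km): east 11.0 sin 12° = 2.29, north 11.0 cos 12° = 10.76
Leg 2 (344°, 27.0 km): east 27.0 sin 344° = -7.44, north 27.0 cos 344° = 25.95
Leg 3 (S23°W, 14.5 km): east 14.5 sin 203° = -5.67, north 14.5 cos 203° = -13.35
Net east component: -10.82 km.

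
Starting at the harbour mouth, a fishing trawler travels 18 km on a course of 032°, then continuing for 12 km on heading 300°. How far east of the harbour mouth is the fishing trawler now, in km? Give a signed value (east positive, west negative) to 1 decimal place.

Leg 1 (032°, 18 km): east 18 sin 32° = 9.54, north 18 cos 32° = 15.26
Leg 2 (300°, 12 km): east 12 sin 300° = -10.39, north 12 cos 300° = 6.00
Net east component: -0.85 km.

-0.9 km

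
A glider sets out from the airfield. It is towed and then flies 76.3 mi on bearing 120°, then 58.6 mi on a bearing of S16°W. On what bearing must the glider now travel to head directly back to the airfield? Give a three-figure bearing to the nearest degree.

Leg 1 (120°, 76.3 mi): east 76.3 sin 120° = 66.08, north 76.3 cos 120° = -38.15
Leg 2 (S16°W, 58.6 mi): east 58.6 sin 196° = -16.15, north 58.6 cos 196° = -56.33
Net displacement: 49.93 east, -94.48 north. Direction back to start is (-49.93, 94.48): bearing = atan2(-49.93, 94.48) mod 360° = 332.15° ≈ 332°.

332°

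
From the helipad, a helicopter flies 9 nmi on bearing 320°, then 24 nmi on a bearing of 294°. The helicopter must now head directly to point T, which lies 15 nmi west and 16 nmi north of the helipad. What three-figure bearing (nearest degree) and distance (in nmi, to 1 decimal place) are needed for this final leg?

093°, 12.7 nmi

Leg 1 (320°, 9 nmi): east 9 sin 320° = -5.79, north 9 cos 320° = 6.89
Leg 2 (294°, 24 nmi): east 24 sin 294° = -21.93, north 24 cos 294° = 9.76
Current position: (-27.71, 16.66). Target: (-15, 16). Remaining: Δeast = 12.71, Δnorth = -0.66.
Bearing = atan2(12.71, -0.66) mod 360° = 92.95°; distance = √((12.71)² + (-0.66)²) = 12.727 nmi.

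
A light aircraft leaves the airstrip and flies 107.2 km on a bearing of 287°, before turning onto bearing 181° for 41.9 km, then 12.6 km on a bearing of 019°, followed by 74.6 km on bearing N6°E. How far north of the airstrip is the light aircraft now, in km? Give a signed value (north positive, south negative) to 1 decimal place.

75.6 km

Leg 1 (287°, 107.2 km): east 107.2 sin 287° = -102.52, north 107.2 cos 287° = 31.34
Leg 2 (181°, 41.9 km): east 41.9 sin 181° = -0.73, north 41.9 cos 181° = -41.89
Leg 3 (019°, 12.6 km): east 12.6 sin 19° = 4.10, north 12.6 cos 19° = 11.91
Leg 4 (N6°E, 74.6 km): east 74.6 sin 6° = 7.80, north 74.6 cos 6° = 74.19
Net north component: 75.55 km.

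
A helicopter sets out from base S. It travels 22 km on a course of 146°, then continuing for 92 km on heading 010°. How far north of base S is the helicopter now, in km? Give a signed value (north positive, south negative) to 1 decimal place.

72.4 km

Leg 1 (146°, 22 km): east 22 sin 146° = 12.30, north 22 cos 146° = -18.24
Leg 2 (010°, 92 km): east 92 sin 10° = 15.98, north 92 cos 10° = 90.60
Net north component: 72.36 km.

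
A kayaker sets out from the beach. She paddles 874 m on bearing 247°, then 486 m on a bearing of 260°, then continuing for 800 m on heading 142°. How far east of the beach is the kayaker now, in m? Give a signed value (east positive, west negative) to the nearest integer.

-791 m

Leg 1 (247°, 874 m): east 874 sin 247° = -804.52, north 874 cos 247° = -341.50
Leg 2 (260°, 486 m): east 486 sin 260° = -478.62, north 486 cos 260° = -84.39
Leg 3 (142°, 800 m): east 800 sin 142° = 492.53, north 800 cos 142° = -630.41
Net east component: -790.61 m.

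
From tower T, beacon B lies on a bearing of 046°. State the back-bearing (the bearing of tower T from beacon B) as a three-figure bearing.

226°

Back-bearing = 046° + 180° = 226°.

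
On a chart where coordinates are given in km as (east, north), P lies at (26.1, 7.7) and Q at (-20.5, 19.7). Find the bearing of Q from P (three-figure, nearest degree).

Δeast = -20.5 − 26.1 = -46.60; Δnorth = 19.7 − 7.7 = 12.00.
Bearing = atan2(Δeast, Δnorth) mod 360° = 284.44° ≈ 284°.

284°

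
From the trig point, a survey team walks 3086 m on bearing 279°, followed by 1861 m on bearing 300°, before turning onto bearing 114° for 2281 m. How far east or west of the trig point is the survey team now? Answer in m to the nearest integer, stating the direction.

Leg 1 (279°, 3086 m): east 3086 sin 279° = -3048.01, north 3086 cos 279° = 482.76
Leg 2 (300°, 1861 m): east 1861 sin 300° = -1611.67, north 1861 cos 300° = 930.50
Leg 3 (114°, 2281 m): east 2281 sin 114° = 2083.80, north 2281 cos 114° = -927.77
Net east component: -2575.88 m.

2576 m west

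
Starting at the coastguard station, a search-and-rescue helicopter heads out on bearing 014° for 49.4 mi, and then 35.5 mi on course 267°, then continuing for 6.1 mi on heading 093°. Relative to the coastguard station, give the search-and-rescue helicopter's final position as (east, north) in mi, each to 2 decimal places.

(-17.41, 45.76)

Leg 1 (014°, 49.4 mi): east 49.4 sin 14° = 11.95, north 49.4 cos 14° = 47.93
Leg 2 (267°, 35.5 mi): east 35.5 sin 267° = -35.45, north 35.5 cos 267° = -1.86
Leg 3 (093°, 6.1 mi): east 6.1 sin 93° = 6.09, north 6.1 cos 93° = -0.32
Summing: -17.41 mi east, 45.76 mi north → (-17.41, 45.76).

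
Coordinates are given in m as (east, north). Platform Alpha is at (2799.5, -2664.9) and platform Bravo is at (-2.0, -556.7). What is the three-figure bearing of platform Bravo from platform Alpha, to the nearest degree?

Δeast = -2.0 − 2799.5 = -2801.50; Δnorth = -556.7 − -2664.9 = 2108.20.
Bearing = atan2(Δeast, Δnorth) mod 360° = 306.96° ≈ 307°.

307°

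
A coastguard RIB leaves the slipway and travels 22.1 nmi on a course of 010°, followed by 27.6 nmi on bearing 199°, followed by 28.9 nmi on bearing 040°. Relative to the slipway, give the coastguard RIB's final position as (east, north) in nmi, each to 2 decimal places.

Leg 1 (010°, 22.1 nmi): east 22.1 sin 10° = 3.84, north 22.1 cos 10° = 21.76
Leg 2 (199°, 27.6 nmi): east 27.6 sin 199° = -8.99, north 27.6 cos 199° = -26.10
Leg 3 (040°, 28.9 nmi): east 28.9 sin 40° = 18.58, north 28.9 cos 40° = 22.14
Summing: 13.43 nmi east, 17.81 nmi north → (13.43, 17.81).

(13.43, 17.81)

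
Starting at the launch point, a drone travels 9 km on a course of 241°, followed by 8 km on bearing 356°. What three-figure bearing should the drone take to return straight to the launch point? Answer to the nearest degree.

Leg 1 (241°, 9 km): east 9 sin 241° = -7.87, north 9 cos 241° = -4.36
Leg 2 (356°, 8 km): east 8 sin 356° = -0.56, north 8 cos 356° = 7.98
Net displacement: -8.43 east, 3.62 north. Direction back to start is (8.43, -3.62): bearing = atan2(8.43, -3.62) mod 360° = 113.22° ≈ 113°.

113°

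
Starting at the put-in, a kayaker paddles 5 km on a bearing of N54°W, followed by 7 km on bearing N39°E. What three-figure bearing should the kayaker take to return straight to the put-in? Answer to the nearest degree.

Leg 1 (N54°W, 5 km): east 5 sin 306° = -4.05, north 5 cos 306° = 2.94
Leg 2 (N39°E, 7 km): east 7 sin 39° = 4.41, north 7 cos 39° = 5.44
Net displacement: 0.36 east, 8.38 north. Direction back to start is (-0.36, -8.38): bearing = atan2(-0.36, -8.38) mod 360° = 182.46° ≈ 182°.

182°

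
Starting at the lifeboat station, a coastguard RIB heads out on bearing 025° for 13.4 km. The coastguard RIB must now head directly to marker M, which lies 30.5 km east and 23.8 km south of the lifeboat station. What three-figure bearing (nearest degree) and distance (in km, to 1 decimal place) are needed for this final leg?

Leg 1 (025°, 13.4 km): east 13.4 sin 25° = 5.66, north 13.4 cos 25° = 12.14
Current position: (5.66, 12.14). Target: (30.5, -23.8). Remaining: Δeast = 24.84, Δnorth = -35.94.
Bearing = atan2(24.84, -35.94) mod 360° = 145.36°; distance = √((24.84)² + (-35.94)²) = 43.691 km.

145°, 43.7 km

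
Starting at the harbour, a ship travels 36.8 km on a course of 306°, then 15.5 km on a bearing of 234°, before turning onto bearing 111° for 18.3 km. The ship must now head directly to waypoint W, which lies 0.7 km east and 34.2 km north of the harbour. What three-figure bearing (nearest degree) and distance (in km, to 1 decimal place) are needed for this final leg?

Leg 1 (306°, 36.8 km): east 36.8 sin 306° = -29.77, north 36.8 cos 306° = 21.63
Leg 2 (234°, 15.5 km): east 15.5 sin 234° = -12.54, north 15.5 cos 234° = -9.11
Leg 3 (111°, 18.3 km): east 18.3 sin 111° = 17.08, north 18.3 cos 111° = -6.56
Current position: (-25.23, 5.96). Target: (0.7, 34.2). Remaining: Δeast = 25.93, Δnorth = 28.24.
Bearing = atan2(25.93, 28.24) mod 360° = 42.56°; distance = √((25.93)² + (28.24)²) = 38.336 km.

043°, 38.3 km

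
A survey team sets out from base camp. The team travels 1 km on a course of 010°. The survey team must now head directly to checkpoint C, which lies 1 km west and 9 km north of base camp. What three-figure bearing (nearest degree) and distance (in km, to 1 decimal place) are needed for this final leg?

Leg 1 (010°, 1 km): east 1 sin 10° = 0.17, north 1 cos 10° = 0.98
Current position: (0.17, 0.98). Target: (-1, 9). Remaining: Δeast = -1.17, Δnorth = 8.02.
Bearing = atan2(-1.17, 8.02) mod 360° = 351.67°; distance = √((-1.17)² + (8.02)²) = 8.101 km.

352°, 8.1 km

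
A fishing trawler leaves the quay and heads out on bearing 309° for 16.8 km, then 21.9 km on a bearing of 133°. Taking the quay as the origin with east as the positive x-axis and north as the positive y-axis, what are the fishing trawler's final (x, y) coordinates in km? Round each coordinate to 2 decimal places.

Leg 1 (309°, 16.8 km): east 16.8 sin 309° = -13.06, north 16.8 cos 309° = 10.57
Leg 2 (133°, 21.9 km): east 21.9 sin 133° = 16.02, north 21.9 cos 133° = -14.94
Summing: 2.96 km east, -4.36 km north → (2.96, -4.36).

(2.96, -4.36)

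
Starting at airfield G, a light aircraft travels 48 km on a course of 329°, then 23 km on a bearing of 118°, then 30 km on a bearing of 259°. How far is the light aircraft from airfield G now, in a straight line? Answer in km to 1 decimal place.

Leg 1 (329°, 48 km): east 48 sin 329° = -24.72, north 48 cos 329° = 41.14
Leg 2 (118°, 23 km): east 23 sin 118° = 20.31, north 23 cos 118° = -10.80
Leg 3 (259°, 30 km): east 30 sin 259° = -29.45, north 30 cos 259° = -5.72
Net: -33.86 east, 24.62 north. Distance = √((-33.86)² + (24.62)²) = 41.868 km.

41.9 km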